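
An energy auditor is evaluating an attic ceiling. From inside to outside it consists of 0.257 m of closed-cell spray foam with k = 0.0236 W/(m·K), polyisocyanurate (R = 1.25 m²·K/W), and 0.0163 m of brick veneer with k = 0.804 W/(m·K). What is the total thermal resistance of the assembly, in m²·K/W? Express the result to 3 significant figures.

0.257/0.0236 = 10.89
0.0163/0.804 = 0.02027
R_total = 10.89 + 1.25 + 0.02027 = 12.16 m²·K/W

12.2 m²·K/W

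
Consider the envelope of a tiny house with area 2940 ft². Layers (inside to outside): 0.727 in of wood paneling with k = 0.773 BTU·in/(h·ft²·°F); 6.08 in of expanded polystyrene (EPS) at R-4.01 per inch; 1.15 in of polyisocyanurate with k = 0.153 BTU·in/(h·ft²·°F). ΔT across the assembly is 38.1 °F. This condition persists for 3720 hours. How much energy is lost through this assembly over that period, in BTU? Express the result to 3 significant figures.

12700000 BTU

0.727/0.773 = 0.9405
6.08 × 4.01 = 24.38
1.15/0.153 = 7.516
R_total = 0.9405 + 24.38 + 7.516 = 32.84 ft²·°F·h/BTU
Q = 2940 × 38.1 / 32.84 = 3411 BTU/h
E = 3411 × 3720 = 12690000 BTU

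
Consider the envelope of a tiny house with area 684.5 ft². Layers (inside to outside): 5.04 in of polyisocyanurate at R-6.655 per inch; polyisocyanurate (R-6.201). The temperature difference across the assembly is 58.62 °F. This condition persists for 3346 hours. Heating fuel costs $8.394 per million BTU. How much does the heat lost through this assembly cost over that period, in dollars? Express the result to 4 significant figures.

5.04 × 6.655 = 33.541
R_total = 33.541 + 6.201 = 39.742 ft²·°F·h/BTU
Q = 684.5 × 58.62 / 39.742 = 1009.6 BTU/h
E = 1009.6 × 3346 = 3378300 BTU
Cost = 3378300/10⁶ × 8.394 = $28.357

28.36 dollars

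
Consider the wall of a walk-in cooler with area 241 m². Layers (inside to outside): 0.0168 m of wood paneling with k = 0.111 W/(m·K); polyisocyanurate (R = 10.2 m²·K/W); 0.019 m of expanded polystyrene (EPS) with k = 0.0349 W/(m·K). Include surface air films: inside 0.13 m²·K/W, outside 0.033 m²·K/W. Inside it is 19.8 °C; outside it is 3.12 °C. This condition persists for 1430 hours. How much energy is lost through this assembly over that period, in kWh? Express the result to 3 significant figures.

0.0168/0.111 = 0.1514
0.019/0.0349 = 0.5444
R_total = 0.13 + 0.1514 + 10.2 + 0.5444 + 0.033 = 11.06 m²·K/W
Q = 241 × (19.8 − 3.12) / 11.06 = 363.5 W
E = 363.5 W × 1430 h / 1000 = 519.8 kWh

520 kWh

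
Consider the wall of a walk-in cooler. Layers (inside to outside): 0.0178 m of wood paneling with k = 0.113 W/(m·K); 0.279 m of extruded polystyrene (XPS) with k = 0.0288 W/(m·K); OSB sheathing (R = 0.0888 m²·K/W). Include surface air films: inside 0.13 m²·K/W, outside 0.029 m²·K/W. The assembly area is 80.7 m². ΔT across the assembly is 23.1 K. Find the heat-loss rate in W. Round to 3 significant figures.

185 W

0.0178/0.113 = 0.1575
0.279/0.0288 = 9.688
R_total = 0.13 + 0.1575 + 9.688 + 0.0888 + 0.029 = 10.09 m²·K/W
Q = A·ΔT/R = 80.7 × 23.1 / 10.09 = 184.7 W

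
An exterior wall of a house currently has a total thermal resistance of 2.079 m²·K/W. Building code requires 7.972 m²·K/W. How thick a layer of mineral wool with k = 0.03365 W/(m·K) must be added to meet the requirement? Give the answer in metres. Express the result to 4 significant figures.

ΔR = 7.972 − 2.079 = 5.893 m²·K/W
L = ΔR × k = 5.893 × 0.03365 = 0.1983 m

0.1983 m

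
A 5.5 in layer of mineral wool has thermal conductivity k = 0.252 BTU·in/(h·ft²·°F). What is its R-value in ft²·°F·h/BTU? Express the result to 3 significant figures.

21.8 ft²·°F·h/BTU

R = L/k = 5.5/0.252 = 21.83 ft²·°F·h/BTU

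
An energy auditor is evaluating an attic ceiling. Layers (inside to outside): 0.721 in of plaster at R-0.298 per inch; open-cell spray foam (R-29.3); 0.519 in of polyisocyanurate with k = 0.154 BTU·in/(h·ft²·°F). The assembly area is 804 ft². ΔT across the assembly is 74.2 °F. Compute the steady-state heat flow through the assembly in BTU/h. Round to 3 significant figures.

1810 BTU/h

0.721 × 0.298 = 0.2149
0.519/0.154 = 3.37
R_total = 0.2149 + 29.3 + 3.37 = 32.88 ft²·°F·h/BTU
Q = A·ΔT/R = 804 × 74.2 / 32.88 = 1814 BTU/h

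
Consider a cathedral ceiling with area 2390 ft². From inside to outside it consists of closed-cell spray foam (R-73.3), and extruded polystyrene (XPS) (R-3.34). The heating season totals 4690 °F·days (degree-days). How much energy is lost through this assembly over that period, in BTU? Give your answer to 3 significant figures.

3510000 BTU

R_total = 73.3 + 3.34 = 76.64 ft²·°F·h/BTU
E = A × HDD × 24 / R = 2390 × 4690 × 24 / 76.64 = 3510000 BTU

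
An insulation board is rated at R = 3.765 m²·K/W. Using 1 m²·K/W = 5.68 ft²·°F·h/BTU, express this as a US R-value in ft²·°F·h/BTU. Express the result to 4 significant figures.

21.39 ft²·°F·h/BTU

R_US = 3.765 × 5.68 = 21.385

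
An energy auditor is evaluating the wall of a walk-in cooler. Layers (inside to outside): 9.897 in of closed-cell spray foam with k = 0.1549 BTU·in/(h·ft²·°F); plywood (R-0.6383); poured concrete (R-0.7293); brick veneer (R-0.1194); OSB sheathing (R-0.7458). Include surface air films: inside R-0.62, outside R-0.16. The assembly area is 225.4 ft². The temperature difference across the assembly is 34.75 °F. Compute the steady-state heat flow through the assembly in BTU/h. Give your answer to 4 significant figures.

117.1 BTU/h

9.897/0.1549 = 63.893
R_total = 0.62 + 63.893 + 0.6383 + 0.7293 + 0.1194 + 0.7458 + 0.16 = 66.906 ft²·°F·h/BTU
Q = A·ΔT/R = 225.4 × 34.75 / 66.906 = 117.07 BTU/h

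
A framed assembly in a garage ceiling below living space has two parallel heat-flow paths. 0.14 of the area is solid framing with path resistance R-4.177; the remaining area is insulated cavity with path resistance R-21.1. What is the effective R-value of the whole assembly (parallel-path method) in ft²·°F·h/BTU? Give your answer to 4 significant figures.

U_eff = 0.86/21.1 + 0.14/4.177 = 0.040758 + 0.033517 = 0.074275
R_eff = 1/U_eff = 13.463 ft²·°F·h/BTU

13.46 ft²·°F·h/BTU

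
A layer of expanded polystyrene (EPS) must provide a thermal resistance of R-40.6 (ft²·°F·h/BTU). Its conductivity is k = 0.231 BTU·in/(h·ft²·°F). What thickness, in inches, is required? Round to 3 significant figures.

L = R × k = 40.6 × 0.231 = 9.379 in

9.38 in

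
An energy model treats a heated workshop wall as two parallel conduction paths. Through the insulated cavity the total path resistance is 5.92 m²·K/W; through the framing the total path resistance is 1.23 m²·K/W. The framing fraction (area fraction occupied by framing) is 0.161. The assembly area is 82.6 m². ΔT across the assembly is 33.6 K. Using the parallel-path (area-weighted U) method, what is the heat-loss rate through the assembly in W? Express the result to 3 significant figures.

757 W

U_eff = 0.839/5.92 + 0.161/1.23 = 0.1417 + 0.1309 = 0.2726
R_eff = 1/U_eff = 3.668 m²·K/W
Q = 82.6 × 33.6 / 3.668 = 756.6 W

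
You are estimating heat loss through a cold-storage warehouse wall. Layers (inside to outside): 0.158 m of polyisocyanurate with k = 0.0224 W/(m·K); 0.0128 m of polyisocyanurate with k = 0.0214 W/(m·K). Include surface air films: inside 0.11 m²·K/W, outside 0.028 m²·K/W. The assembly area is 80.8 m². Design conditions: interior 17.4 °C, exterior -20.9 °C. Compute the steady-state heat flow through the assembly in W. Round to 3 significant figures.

0.158/0.0224 = 7.054
0.0128/0.0214 = 0.5981
R_total = 0.11 + 7.054 + 0.5981 + 0.028 = 7.79 m²·K/W
Q = A·ΔT/R = 80.8 × (17.4 − (-20.9)) / 7.79 = 397.3 W

397 W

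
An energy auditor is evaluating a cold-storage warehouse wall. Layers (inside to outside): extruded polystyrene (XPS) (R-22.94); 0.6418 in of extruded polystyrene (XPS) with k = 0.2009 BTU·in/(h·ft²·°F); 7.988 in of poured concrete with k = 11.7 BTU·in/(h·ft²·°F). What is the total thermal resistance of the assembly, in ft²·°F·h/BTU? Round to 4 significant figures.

26.82 ft²·°F·h/BTU

0.6418/0.2009 = 3.1946
7.988/11.7 = 0.68274
R_total = 22.94 + 3.1946 + 0.68274 = 26.817 ft²·°F·h/BTU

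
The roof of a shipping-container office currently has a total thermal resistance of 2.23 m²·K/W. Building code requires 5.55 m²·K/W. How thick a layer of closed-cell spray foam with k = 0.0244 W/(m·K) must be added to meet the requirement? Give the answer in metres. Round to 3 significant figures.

0.0810 m

ΔR = 5.55 − 2.23 = 3.32 m²·K/W
L = ΔR × k = 3.32 × 0.0244 = 0.08101 m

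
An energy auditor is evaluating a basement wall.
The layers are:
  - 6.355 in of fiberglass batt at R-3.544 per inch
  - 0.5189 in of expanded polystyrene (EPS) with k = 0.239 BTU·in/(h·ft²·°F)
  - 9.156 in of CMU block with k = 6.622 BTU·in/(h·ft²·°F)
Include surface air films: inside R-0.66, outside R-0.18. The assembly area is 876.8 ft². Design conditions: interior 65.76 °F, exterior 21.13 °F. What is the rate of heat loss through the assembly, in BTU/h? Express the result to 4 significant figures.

6.355 × 3.544 = 22.522
0.5189/0.239 = 2.1711
9.156/6.622 = 1.3827
R_total = 0.66 + 22.522 + 2.1711 + 1.3827 + 0.18 = 26.916 ft²·°F·h/BTU
Q = A·ΔT/R = 876.8 × (65.76 − 21.13) / 26.916 = 1453.8 BTU/h

1454 BTU/h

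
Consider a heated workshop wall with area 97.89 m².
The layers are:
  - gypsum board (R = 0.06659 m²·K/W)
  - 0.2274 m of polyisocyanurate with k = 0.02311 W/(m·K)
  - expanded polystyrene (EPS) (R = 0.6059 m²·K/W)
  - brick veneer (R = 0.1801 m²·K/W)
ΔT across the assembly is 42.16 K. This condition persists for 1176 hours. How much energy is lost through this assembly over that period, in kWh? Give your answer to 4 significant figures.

0.2274/0.02311 = 9.8399
R_total = 0.06659 + 9.8399 + 0.6059 + 0.1801 = 10.692 m²·K/W
Q = 97.89 × 42.16 / 10.692 = 385.98 W
E = 385.98 W × 1176 h / 1000 = 453.91 kWh

453.9 kWh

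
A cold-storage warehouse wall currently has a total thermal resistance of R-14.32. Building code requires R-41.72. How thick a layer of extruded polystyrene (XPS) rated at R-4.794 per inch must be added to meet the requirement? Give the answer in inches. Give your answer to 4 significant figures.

ΔR = 41.72 − 14.32 = 27.4 ft²·°F·h/BTU
L = ΔR / (R/in) = 27.4/4.794 = 5.7155 in

5.715 in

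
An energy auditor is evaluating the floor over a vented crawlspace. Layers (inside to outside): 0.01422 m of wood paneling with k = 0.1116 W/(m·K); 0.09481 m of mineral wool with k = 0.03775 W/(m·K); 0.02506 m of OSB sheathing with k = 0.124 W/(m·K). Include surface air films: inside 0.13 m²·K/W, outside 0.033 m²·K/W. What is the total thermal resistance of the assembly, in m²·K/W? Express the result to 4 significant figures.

3.004 m²·K/W

0.01422/0.1116 = 0.12742
0.09481/0.03775 = 2.5115
0.02506/0.124 = 0.2021
R_total = 0.13 + 0.12742 + 2.5115 + 0.2021 + 0.033 = 3.004 m²·K/W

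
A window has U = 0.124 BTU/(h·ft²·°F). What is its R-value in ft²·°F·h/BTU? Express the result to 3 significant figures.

R = 1/U = 1/0.124 = 8.065

8.06 ft²·°F·h/BTU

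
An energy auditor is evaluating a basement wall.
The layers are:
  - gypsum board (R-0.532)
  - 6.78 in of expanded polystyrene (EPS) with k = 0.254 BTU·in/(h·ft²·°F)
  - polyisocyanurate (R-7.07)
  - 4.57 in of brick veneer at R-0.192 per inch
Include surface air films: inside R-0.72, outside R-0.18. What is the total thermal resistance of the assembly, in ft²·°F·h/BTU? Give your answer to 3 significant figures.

36.1 ft²·°F·h/BTU

6.78/0.254 = 26.69
4.57 × 0.192 = 0.8774
R_total = 0.72 + 0.532 + 26.69 + 7.07 + 0.8774 + 0.18 = 36.07 ft²·°F·h/BTU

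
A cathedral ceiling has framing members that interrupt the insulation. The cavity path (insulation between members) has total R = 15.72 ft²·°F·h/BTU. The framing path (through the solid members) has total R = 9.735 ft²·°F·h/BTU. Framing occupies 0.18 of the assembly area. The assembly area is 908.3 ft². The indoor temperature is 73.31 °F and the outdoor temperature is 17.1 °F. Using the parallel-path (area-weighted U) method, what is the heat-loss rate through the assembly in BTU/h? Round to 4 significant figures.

U_eff = 0.82/15.72 + 0.18/9.735 = 0.052163 + 0.01849 = 0.070653
R_eff = 1/U_eff = 14.154 ft²·°F·h/BTU
Q = 908.3 × (73.31 − 17.1) / 14.154 = 3607.2 BTU/h

3607 BTU/h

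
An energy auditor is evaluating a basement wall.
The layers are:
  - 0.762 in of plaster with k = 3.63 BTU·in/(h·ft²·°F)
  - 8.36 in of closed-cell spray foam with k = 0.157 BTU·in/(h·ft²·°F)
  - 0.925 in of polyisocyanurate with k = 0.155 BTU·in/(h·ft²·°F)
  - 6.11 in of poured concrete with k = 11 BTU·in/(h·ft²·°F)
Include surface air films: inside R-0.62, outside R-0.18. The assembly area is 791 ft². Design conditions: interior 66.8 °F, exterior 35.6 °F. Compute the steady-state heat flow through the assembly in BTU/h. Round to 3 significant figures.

0.762/3.63 = 0.2099
8.36/0.157 = 53.25
0.925/0.155 = 5.968
6.11/11 = 0.5555
R_total = 0.62 + 0.2099 + 53.25 + 5.968 + 0.5555 + 0.18 = 60.78 ft²·°F·h/BTU
Q = A·ΔT/R = 791 × (66.8 − 35.6) / 60.78 = 406 BTU/h

406 BTU/h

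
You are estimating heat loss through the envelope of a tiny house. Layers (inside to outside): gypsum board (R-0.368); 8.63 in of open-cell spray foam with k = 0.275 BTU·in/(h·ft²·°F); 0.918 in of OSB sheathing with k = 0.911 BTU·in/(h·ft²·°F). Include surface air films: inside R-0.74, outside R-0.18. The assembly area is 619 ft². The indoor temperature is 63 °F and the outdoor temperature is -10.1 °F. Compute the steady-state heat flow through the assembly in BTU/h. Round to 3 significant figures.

8.63/0.275 = 31.38
0.918/0.911 = 1.008
R_total = 0.74 + 0.368 + 31.38 + 1.008 + 0.18 = 33.68 ft²·°F·h/BTU
Q = A·ΔT/R = 619 × (63 − (-10.1)) / 33.68 = 1344 BTU/h

1340 BTU/h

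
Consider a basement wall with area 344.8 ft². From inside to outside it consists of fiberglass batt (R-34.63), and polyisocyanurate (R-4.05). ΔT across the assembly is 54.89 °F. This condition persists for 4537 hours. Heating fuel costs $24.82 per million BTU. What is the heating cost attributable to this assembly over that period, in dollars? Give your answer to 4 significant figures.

55.10 dollars

R_total = 34.63 + 4.05 = 38.68 ft²·°F·h/BTU
Q = 344.8 × 54.89 / 38.68 = 489.3 BTU/h
E = 489.3 × 4537 = 2219900 BTU
Cost = 2219900/10⁶ × 24.82 = $55.099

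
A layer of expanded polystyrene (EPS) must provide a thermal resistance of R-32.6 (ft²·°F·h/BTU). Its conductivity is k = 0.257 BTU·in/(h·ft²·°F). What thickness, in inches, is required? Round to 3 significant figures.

8.38 in

L = R × k = 32.6 × 0.257 = 8.378 in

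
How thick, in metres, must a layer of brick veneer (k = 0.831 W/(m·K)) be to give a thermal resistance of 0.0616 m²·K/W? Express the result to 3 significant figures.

0.0512 m

L = R·k = 0.0616 × 0.831 = 0.05119 m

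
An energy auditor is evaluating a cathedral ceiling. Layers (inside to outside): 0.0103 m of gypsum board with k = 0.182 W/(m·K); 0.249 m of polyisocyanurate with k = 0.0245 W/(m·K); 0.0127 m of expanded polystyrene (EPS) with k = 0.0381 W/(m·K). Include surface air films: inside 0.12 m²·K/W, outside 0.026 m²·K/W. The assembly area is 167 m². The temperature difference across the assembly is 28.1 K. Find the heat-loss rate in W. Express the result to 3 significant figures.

0.0103/0.182 = 0.05659
0.249/0.0245 = 10.16
0.0127/0.0381 = 0.3333
R_total = 0.12 + 0.05659 + 10.16 + 0.3333 + 0.026 = 10.7 m²·K/W
Q = A·ΔT/R = 167 × 28.1 / 10.7 = 438.6 W

439 W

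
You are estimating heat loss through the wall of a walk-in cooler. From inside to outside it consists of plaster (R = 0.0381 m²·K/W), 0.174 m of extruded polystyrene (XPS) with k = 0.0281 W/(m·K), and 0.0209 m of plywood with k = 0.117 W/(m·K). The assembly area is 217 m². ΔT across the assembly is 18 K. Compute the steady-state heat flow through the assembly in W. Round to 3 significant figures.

0.174/0.0281 = 6.192
0.0209/0.117 = 0.1786
R_total = 0.0381 + 6.192 + 0.1786 = 6.409 m²·K/W
Q = A·ΔT/R = 217 × 18 / 6.409 = 609.5 W

609 W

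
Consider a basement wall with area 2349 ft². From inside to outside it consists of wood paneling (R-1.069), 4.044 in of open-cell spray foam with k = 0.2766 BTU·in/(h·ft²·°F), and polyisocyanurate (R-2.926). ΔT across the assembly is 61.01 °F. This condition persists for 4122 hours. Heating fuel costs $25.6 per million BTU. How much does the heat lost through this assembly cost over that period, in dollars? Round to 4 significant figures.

4.044/0.2766 = 14.62
R_total = 1.069 + 14.62 + 2.926 = 18.615 ft²·°F·h/BTU
Q = 2349 × 61.01 / 18.615 = 7698.6 BTU/h
E = 7698.6 × 4122 = 31734000 BTU
Cost = 31734000/10⁶ × 25.6 = $812.38

812.4 dollars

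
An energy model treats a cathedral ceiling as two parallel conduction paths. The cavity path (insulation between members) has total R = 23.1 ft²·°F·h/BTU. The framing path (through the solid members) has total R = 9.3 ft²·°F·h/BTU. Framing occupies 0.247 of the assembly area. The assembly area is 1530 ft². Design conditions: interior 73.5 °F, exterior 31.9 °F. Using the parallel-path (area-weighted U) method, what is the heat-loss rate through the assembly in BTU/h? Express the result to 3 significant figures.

3770 BTU/h

U_eff = 0.753/23.1 + 0.247/9.3 = 0.0326 + 0.02656 = 0.05916
R_eff = 1/U_eff = 16.9 ft²·°F·h/BTU
Q = 1530 × (73.5 − 31.9) / 16.9 = 3765 BTU/h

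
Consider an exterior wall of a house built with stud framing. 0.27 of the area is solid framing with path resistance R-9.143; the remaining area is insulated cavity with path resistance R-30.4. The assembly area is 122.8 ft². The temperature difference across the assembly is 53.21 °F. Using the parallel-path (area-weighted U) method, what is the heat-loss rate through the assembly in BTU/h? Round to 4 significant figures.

349.9 BTU/h

U_eff = 0.73/30.4 + 0.27/9.143 = 0.024013 + 0.029531 = 0.053544
R_eff = 1/U_eff = 18.676 ft²·°F·h/BTU
Q = 122.8 × 53.21 / 18.676 = 349.87 BTU/h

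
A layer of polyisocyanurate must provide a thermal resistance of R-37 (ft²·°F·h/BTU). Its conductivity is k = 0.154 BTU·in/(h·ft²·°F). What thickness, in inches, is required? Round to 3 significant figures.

5.70 in

L = R × k = 37 × 0.154 = 5.698 in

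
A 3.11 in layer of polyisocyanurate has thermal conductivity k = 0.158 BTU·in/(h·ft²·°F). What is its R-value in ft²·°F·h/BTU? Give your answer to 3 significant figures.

19.7 ft²·°F·h/BTU

R = L/k = 3.11/0.158 = 19.68 ft²·°F·h/BTU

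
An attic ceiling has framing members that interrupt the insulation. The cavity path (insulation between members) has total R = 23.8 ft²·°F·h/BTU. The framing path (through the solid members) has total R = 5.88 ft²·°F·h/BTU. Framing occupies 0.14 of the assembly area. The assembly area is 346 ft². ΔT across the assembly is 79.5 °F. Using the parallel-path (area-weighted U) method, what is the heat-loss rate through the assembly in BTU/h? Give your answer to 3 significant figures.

1650 BTU/h

U_eff = 0.86/23.8 + 0.14/5.88 = 0.03613 + 0.02381 = 0.05994
R_eff = 1/U_eff = 16.68 ft²·°F·h/BTU
Q = 346 × 79.5 / 16.68 = 1649 BTU/h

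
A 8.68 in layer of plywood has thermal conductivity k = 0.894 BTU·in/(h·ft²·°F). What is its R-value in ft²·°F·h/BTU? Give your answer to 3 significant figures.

R = L/k = 8.68/0.894 = 9.709 ft²·°F·h/BTU

9.71 ft²·°F·h/BTU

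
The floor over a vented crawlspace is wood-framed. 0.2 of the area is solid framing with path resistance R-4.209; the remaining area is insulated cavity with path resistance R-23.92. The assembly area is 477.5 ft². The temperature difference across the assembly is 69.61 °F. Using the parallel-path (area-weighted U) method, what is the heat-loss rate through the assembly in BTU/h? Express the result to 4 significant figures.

U_eff = 0.8/23.92 + 0.2/4.209 = 0.033445 + 0.047517 = 0.080962
R_eff = 1/U_eff = 12.351 ft²·°F·h/BTU
Q = 477.5 × 69.61 / 12.351 = 2691.1 BTU/h

2691 BTU/h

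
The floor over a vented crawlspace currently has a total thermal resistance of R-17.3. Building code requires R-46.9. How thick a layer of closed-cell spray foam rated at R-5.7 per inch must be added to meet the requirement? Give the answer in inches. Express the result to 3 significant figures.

5.19 in

ΔR = 46.9 − 17.3 = 29.6 ft²·°F·h/BTU
L = ΔR / (R/in) = 29.6/5.7 = 5.193 in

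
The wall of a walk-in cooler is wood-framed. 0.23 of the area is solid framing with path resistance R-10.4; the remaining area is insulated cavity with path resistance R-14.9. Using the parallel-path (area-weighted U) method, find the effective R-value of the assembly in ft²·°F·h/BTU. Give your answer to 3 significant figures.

U_eff = 0.77/14.9 + 0.23/10.4 = 0.05168 + 0.02212 = 0.07379
R_eff = 1/U_eff = 13.55 ft²·°F·h/BTU

13.6 ft²·°F·h/BTU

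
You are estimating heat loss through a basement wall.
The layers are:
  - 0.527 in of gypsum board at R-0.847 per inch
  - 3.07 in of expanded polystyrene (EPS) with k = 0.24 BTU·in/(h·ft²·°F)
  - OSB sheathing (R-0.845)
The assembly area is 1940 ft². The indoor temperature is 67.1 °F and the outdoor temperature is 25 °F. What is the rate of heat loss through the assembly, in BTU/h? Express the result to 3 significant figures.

0.527 × 0.847 = 0.4464
3.07/0.24 = 12.79
R_total = 0.4464 + 12.79 + 0.845 = 14.08 ft²·°F·h/BTU
Q = A·ΔT/R = 1940 × (67.1 − 25) / 14.08 = 5799 BTU/h

5800 BTU/h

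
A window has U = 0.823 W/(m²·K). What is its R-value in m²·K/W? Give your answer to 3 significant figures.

1.22 m²·K/W

R = 1/U = 1/0.823 = 1.215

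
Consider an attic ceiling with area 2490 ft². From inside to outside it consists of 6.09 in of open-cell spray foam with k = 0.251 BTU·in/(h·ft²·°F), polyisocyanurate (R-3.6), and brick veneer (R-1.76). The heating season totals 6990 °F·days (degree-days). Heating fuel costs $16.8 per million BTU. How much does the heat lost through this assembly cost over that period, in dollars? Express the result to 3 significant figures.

237 dollars

6.09/0.251 = 24.26
R_total = 24.26 + 3.6 + 1.76 = 29.62 ft²·°F·h/BTU
E = A × HDD × 24 / R = 2490 × 6990 × 24 / 29.62 = 14100000 BTU
Cost = 14100000/10⁶ × 16.8 = $236.9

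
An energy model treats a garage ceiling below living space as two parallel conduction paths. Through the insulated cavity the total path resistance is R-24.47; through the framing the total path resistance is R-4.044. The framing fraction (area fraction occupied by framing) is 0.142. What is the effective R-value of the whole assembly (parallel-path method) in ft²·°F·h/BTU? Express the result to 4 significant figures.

14.25 ft²·°F·h/BTU

U_eff = 0.858/24.47 + 0.142/4.044 = 0.035063 + 0.035114 = 0.070177
R_eff = 1/U_eff = 14.25 ft²·°F·h/BTU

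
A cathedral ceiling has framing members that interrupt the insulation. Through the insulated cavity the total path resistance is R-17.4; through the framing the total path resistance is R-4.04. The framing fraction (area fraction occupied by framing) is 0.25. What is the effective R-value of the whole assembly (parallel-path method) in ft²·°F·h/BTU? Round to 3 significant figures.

U_eff = 0.75/17.4 + 0.25/4.04 = 0.0431 + 0.06188 = 0.105
R_eff = 1/U_eff = 9.525 ft²·°F·h/BTU

9.53 ft²·°F·h/BTU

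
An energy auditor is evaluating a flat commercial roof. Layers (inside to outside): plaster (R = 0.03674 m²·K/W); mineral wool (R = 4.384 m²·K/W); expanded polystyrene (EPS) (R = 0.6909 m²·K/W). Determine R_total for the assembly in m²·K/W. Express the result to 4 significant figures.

5.112 m²·K/W

R_total = 0.03674 + 4.384 + 0.6909 = 5.1116 m²·K/W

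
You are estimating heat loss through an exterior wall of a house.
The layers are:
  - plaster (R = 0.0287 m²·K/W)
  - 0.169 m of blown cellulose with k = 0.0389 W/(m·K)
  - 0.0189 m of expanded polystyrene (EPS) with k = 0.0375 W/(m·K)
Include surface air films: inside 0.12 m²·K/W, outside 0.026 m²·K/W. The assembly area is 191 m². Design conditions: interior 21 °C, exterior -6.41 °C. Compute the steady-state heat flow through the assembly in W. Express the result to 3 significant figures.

0.169/0.0389 = 4.344
0.0189/0.0375 = 0.504
R_total = 0.12 + 0.0287 + 4.344 + 0.504 + 0.026 = 5.023 m²·K/W
Q = A·ΔT/R = 191 × (21 − (-6.41)) / 5.023 = 1042 W

1040 W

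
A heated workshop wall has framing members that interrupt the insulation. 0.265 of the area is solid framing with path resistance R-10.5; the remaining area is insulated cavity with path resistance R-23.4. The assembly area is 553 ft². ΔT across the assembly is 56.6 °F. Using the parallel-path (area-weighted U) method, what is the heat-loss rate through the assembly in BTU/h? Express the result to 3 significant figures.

1770 BTU/h

U_eff = 0.735/23.4 + 0.265/10.5 = 0.03141 + 0.02524 = 0.05665
R_eff = 1/U_eff = 17.65 ft²·°F·h/BTU
Q = 553 × 56.6 / 17.65 = 1773 BTU/h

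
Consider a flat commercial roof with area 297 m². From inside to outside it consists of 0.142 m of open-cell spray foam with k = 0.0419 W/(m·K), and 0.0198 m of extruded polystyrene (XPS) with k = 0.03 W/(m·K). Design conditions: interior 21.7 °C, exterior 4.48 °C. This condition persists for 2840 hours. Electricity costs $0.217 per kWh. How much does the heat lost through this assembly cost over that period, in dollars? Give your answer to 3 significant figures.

0.142/0.0419 = 3.389
0.0198/0.03 = 0.66
R_total = 3.389 + 0.66 = 4.049 m²·K/W
Q = 297 × (21.7 − 4.48) / 4.049 = 1263 W
E = 1263 W × 2840 h / 1000 = 3587 kWh
Cost = 3587 × 0.217 = $778.4

778 dollars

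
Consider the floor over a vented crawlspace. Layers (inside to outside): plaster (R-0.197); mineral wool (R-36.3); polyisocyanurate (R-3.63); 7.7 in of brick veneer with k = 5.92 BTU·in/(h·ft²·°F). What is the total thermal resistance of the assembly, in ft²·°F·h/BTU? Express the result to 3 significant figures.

41.4 ft²·°F·h/BTU

7.7/5.92 = 1.301
R_total = 0.197 + 36.3 + 3.63 + 1.301 = 41.43 ft²·°F·h/BTU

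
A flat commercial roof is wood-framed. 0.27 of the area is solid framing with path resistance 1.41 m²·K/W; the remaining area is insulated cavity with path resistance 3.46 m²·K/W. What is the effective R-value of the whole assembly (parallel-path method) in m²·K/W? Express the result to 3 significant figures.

2.48 m²·K/W

U_eff = 0.73/3.46 + 0.27/1.41 = 0.211 + 0.1915 = 0.4025
R_eff = 1/U_eff = 2.485 m²·K/W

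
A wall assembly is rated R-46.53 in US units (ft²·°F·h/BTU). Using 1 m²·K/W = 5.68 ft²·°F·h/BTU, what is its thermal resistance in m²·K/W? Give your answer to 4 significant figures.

R_SI = 46.53/5.68 = 8.1919

8.192 m²·K/W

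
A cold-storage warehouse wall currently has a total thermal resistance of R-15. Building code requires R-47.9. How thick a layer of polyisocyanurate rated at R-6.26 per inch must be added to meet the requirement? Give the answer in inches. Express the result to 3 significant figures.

5.26 in

ΔR = 47.9 − 15 = 32.9 ft²·°F·h/BTU
L = ΔR / (R/in) = 32.9/6.26 = 5.256 in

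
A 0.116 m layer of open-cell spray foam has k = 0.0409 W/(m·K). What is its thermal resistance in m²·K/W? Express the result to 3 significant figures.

R = L/k = 0.116/0.0409 = 2.836 m²·K/W

2.84 m²·K/W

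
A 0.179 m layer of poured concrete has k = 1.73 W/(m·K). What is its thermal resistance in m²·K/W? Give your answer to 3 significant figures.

0.103 m²·K/W

R = L/k = 0.179/1.73 = 0.1035 m²·K/W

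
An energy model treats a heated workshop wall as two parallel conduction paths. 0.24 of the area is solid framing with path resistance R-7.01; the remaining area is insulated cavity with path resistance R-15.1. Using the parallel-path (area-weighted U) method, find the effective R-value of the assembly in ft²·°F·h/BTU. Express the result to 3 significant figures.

11.8 ft²·°F·h/BTU

U_eff = 0.76/15.1 + 0.24/7.01 = 0.05033 + 0.03424 = 0.08457
R_eff = 1/U_eff = 11.82 ft²·°F·h/BTU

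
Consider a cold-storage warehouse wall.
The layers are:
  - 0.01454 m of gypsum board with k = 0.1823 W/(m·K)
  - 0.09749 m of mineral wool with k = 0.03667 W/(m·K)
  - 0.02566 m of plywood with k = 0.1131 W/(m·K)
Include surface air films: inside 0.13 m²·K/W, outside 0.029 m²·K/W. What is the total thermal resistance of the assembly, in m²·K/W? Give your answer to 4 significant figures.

3.124 m²·K/W

0.01454/0.1823 = 0.079759
0.09749/0.03667 = 2.6586
0.02566/0.1131 = 0.22688
R_total = 0.13 + 0.079759 + 2.6586 + 0.22688 + 0.029 = 3.1242 m²·K/W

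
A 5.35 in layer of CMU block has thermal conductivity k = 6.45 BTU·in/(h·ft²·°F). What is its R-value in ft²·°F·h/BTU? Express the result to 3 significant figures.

R = L/k = 5.35/6.45 = 0.8295 ft²·°F·h/BTU

0.829 ft²·°F·h/BTU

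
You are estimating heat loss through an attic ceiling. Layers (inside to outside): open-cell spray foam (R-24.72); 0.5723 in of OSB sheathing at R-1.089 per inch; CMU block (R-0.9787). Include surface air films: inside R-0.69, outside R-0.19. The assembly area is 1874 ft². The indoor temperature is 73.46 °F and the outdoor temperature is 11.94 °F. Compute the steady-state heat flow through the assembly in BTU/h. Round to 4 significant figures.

4238 BTU/h

0.5723 × 1.089 = 0.62323
R_total = 0.69 + 24.72 + 0.62323 + 0.9787 + 0.19 = 27.202 ft²·°F·h/BTU
Q = A·ΔT/R = 1874 × (73.46 − 11.94) / 27.202 = 4238.2 BTU/h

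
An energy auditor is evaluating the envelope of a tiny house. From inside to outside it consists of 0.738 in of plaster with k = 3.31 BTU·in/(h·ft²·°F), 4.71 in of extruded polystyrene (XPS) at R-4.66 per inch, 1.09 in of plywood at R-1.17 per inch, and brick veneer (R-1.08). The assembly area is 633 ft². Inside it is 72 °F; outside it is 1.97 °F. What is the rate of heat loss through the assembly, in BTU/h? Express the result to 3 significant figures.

0.738/3.31 = 0.223
4.71 × 4.66 = 21.95
1.09 × 1.17 = 1.275
R_total = 0.223 + 21.95 + 1.275 + 1.08 = 24.53 ft²·°F·h/BTU
Q = A·ΔT/R = 633 × (72 − 1.97) / 24.53 = 1807 BTU/h

1810 BTU/h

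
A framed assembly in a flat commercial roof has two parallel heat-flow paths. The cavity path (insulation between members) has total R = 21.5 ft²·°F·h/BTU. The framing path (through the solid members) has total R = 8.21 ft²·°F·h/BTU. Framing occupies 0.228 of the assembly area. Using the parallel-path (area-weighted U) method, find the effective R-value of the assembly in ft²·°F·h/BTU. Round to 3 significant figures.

U_eff = 0.772/21.5 + 0.228/8.21 = 0.03591 + 0.02777 = 0.06368
R_eff = 1/U_eff = 15.7 ft²·°F·h/BTU

15.7 ft²·°F·h/BTU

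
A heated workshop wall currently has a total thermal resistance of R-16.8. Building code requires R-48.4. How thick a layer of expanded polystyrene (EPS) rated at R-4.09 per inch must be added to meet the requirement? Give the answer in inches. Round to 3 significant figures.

7.73 in

ΔR = 48.4 − 16.8 = 31.6 ft²·°F·h/BTU
L = ΔR / (R/in) = 31.6/4.09 = 7.726 in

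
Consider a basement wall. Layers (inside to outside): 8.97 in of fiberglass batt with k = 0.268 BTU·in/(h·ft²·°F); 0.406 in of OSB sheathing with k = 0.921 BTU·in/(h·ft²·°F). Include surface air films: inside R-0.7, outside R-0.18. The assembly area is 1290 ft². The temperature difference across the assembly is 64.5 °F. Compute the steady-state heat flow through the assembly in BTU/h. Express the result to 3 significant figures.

2390 BTU/h

8.97/0.268 = 33.47
0.406/0.921 = 0.4408
R_total = 0.7 + 33.47 + 0.4408 + 0.18 = 34.79 ft²·°F·h/BTU
Q = A·ΔT/R = 1290 × 64.5 / 34.79 = 2392 BTU/h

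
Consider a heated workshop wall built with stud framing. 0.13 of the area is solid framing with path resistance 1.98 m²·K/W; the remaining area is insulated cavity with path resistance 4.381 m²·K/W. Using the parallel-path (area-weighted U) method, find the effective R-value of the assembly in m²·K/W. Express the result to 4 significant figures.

3.784 m²·K/W

U_eff = 0.87/4.381 + 0.13/1.98 = 0.19858 + 0.065657 = 0.26424
R_eff = 1/U_eff = 3.7844 m²·K/W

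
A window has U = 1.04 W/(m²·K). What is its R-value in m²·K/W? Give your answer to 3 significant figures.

0.962 m²·K/W

R = 1/U = 1/1.04 = 0.9615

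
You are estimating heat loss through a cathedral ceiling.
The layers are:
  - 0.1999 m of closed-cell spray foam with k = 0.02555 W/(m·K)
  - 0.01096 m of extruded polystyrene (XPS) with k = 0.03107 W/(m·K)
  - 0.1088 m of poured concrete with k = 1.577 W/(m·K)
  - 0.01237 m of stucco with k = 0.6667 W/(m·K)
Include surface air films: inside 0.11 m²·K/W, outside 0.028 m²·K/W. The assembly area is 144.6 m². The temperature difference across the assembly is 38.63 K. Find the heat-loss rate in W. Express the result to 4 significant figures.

0.1999/0.02555 = 7.8239
0.01096/0.03107 = 0.35275
0.1088/1.577 = 0.068992
0.01237/0.6667 = 0.018554
R_total = 0.11 + 7.8239 + 0.35275 + 0.068992 + 0.018554 + 0.028 = 8.4022 m²·K/W
Q = A·ΔT/R = 144.6 × 38.63 / 8.4022 = 664.82 W

664.8 W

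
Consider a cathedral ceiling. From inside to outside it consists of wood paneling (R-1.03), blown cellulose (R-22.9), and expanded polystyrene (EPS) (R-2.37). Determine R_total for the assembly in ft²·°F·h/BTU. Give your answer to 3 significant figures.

R_total = 1.03 + 22.9 + 2.37 = 26.3 ft²·°F·h/BTU

26.3 ft²·°F·h/BTU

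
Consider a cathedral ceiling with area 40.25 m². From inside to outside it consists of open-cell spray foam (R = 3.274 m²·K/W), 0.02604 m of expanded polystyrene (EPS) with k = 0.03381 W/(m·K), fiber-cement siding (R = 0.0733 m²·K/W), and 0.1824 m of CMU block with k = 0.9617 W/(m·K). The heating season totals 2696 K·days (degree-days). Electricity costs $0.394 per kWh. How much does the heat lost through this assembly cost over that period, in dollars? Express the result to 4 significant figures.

0.02604/0.03381 = 0.77019
0.1824/0.9617 = 0.18966
R_total = 3.274 + 0.77019 + 0.0733 + 0.18966 = 4.3072 m²·K/W
E = A × HDD × 24 / R / 1000 = 40.25 × 2696 × 24 / 4.3072 / 1000 = 604.65 kWh
Cost = 604.65 × 0.394 = $238.23

238.2 dollars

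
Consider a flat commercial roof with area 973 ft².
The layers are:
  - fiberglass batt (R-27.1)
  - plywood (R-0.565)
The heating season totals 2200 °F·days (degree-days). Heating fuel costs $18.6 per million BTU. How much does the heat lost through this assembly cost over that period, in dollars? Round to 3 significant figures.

R_total = 27.1 + 0.565 = 27.67 ft²·°F·h/BTU
E = A × HDD × 24 / R = 973 × 2200 × 24 / 27.67 = 1857000 BTU
Cost = 1857000/10⁶ × 18.6 = $34.54

34.5 dollars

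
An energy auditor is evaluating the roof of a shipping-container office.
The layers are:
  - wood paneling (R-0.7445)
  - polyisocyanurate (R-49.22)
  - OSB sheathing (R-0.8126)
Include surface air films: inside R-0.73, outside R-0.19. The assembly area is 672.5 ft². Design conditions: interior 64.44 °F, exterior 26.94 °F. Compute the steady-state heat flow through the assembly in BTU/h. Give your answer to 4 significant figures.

487.8 BTU/h

R_total = 0.73 + 0.7445 + 49.22 + 0.8126 + 0.19 = 51.697 ft²·°F·h/BTU
Q = A·ΔT/R = 672.5 × (64.44 − 26.94) / 51.697 = 487.82 BTU/h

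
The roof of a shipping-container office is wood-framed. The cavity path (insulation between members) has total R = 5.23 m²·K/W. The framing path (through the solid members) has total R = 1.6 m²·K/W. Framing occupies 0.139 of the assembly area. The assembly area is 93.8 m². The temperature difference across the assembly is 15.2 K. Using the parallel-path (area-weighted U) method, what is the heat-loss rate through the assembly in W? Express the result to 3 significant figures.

U_eff = 0.861/5.23 + 0.139/1.6 = 0.1646 + 0.08688 = 0.2515
R_eff = 1/U_eff = 3.976 m²·K/W
Q = 93.8 × 15.2 / 3.976 = 358.6 W

359 W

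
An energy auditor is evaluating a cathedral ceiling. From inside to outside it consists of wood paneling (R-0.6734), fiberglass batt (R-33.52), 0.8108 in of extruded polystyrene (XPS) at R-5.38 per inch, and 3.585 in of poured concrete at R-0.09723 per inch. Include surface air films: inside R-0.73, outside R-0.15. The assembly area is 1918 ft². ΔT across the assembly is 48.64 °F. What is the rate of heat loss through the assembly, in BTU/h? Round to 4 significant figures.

0.8108 × 5.38 = 4.3621
3.585 × 0.09723 = 0.34857
R_total = 0.73 + 0.6734 + 33.52 + 4.3621 + 0.34857 + 0.15 = 39.784 ft²·°F·h/BTU
Q = A·ΔT/R = 1918 × 48.64 / 39.784 = 2344.9 BTU/h

2345 BTU/h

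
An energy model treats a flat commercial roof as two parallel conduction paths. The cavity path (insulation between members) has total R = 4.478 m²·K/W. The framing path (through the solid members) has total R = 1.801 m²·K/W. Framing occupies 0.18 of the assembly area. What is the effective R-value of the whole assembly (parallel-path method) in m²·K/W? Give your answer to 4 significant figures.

U_eff = 0.82/4.478 + 0.18/1.801 = 0.18312 + 0.099944 = 0.28306
R_eff = 1/U_eff = 3.5328 m²·K/W

3.533 m²·K/W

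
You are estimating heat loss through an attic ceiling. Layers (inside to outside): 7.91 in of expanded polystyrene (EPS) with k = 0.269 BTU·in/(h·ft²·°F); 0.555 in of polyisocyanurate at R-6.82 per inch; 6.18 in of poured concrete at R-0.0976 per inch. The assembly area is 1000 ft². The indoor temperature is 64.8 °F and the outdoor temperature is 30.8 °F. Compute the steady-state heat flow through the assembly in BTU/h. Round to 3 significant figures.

1010 BTU/h

7.91/0.269 = 29.41
0.555 × 6.82 = 3.785
6.18 × 0.0976 = 0.6032
R_total = 29.41 + 3.785 + 0.6032 = 33.79 ft²·°F·h/BTU
Q = A·ΔT/R = 1000 × (64.8 − 30.8) / 33.79 = 1006 BTU/h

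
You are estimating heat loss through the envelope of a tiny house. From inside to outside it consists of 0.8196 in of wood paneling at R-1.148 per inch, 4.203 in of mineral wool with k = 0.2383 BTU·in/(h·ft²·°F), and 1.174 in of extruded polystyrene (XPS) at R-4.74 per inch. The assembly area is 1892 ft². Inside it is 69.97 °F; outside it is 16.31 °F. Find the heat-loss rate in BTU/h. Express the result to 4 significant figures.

4205 BTU/h

0.8196 × 1.148 = 0.9409
4.203/0.2383 = 17.637
1.174 × 4.74 = 5.5648
R_total = 0.9409 + 17.637 + 5.5648 = 24.143 ft²·°F·h/BTU
Q = A·ΔT/R = 1892 × (69.97 − 16.31) / 24.143 = 4205.1 BTU/h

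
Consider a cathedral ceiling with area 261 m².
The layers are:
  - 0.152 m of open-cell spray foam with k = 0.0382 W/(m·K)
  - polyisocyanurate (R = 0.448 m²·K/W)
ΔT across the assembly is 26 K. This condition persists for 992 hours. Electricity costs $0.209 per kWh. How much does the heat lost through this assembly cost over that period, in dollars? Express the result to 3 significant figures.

0.152/0.0382 = 3.979
R_total = 3.979 + 0.448 = 4.427 m²·K/W
Q = 261 × 26 / 4.427 = 1533 W
E = 1533 W × 992 h / 1000 = 1521 kWh
Cost = 1521 × 0.209 = $317.8

318 dollars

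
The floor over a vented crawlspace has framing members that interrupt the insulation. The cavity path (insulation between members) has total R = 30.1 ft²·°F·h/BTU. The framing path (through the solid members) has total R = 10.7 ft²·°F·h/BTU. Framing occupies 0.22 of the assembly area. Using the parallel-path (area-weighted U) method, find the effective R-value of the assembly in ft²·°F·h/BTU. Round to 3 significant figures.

21.5 ft²·°F·h/BTU

U_eff = 0.78/30.1 + 0.22/10.7 = 0.02591 + 0.02056 = 0.04647
R_eff = 1/U_eff = 21.52 ft²·°F·h/BTU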